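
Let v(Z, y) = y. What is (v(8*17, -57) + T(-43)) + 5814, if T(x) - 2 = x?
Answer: 5716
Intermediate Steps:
T(x) = 2 + x
(v(8*17, -57) + T(-43)) + 5814 = (-57 + (2 - 43)) + 5814 = (-57 - 41) + 5814 = -98 + 5814 = 5716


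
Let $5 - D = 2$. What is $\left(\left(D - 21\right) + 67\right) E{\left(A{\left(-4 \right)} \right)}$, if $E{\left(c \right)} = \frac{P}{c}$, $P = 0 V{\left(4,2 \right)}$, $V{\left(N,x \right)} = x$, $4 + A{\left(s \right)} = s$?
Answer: $0$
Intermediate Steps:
$D = 3$ ($D = 5 - 2 = 3$)
$A{\left(s \right)} = -4 + s$
$P = 0$ ($P = 0 \cdot 2 = 0$)
$E{\left(c \right)} = 0$ ($E{\left(c \right)} = \frac{0}{c} = 0$)
$\left(\left(D - 21\right) + 67\right) E{\left(A{\left(-4 \right)} \right)} = \left(\left(3 - 21\right) + 67\right) 0 = \left(-18 + 67\right) 0 = 49 \cdot 0 = 0$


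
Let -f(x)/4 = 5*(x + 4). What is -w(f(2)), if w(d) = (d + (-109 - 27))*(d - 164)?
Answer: -72704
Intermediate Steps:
f(x) = -80 - 20*x (f(x) = -20*(x + 4) = -20*(4 + x) = -4*(20 + 5*x) = -80 - 20*x)
w(d) = (-164 + d)*(-136 + d) (w(d) = (d - 136)*(-164 + d) = (-136 + d)*(-164 + d) = (-164 + d)*(-136 + d))
-w(f(2)) = -(22304 + (-80 - 20*2)**2 - 300*(-80 - 20*2)) = -(22304 + (-80 - 40)**2 - 300*(-80 - 40)) = -(22304 + (-120)**2 - 300*(-120)) = -(22304 + 14400 + 36000) = -1*72704 = -72704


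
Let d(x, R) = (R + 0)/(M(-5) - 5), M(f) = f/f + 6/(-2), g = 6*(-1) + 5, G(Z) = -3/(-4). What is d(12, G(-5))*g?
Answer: 3/28 ≈ 0.10714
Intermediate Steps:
G(Z) = ¾ (G(Z) = -3*(-¼) = ¾)
g = -1 (g = -6 + 5 = -1)
M(f) = -2 (M(f) = 1 + 6*(-½) = 1 - 3 = -2)
d(x, R) = -R/7 (d(x, R) = (R + 0)/(-2 - 5) = R/(-7) = R*(-⅐) = -R/7)
d(12, G(-5))*g = -⅐*¾*(-1) = -3/28*(-1) = 3/28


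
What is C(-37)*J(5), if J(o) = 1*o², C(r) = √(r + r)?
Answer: 25*I*√74 ≈ 215.06*I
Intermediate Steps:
C(r) = √2*√r (C(r) = √(2*r) = √2*√r)
J(o) = o²
C(-37)*J(5) = (√2*√(-37))*5² = (√2*(I*√37))*25 = (I*√74)*25 = 25*I*√74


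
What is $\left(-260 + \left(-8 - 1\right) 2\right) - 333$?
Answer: $-611$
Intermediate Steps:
$\left(-260 + \left(-8 - 1\right) 2\right) - 333 = \left(-260 - 18\right) - 333 = -278 - 333 = -611$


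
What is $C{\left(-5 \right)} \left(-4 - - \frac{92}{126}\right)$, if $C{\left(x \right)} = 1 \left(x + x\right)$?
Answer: $\frac{2060}{63} \approx 32.698$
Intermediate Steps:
$C{\left(x \right)} = 2 x$ ($C{\left(x \right)} = 1 \cdot 2 x = 2 x$)
$C{\left(-5 \right)} \left(-4 - - \frac{92}{126}\right) = 2 \left(-5\right) \left(-4 - - \frac{92}{126}\right) = - 10 \left(-4 - \left(-92\right) \frac{1}{126}\right) = - 10 \left(-4 - - \frac{46}{63}\right) = - 10 \left(-4 + \frac{46}{63}\right) = \left(-10\right) \left(- \frac{206}{63}\right) = \frac{2060}{63}$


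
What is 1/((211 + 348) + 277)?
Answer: 1/836 ≈ 0.0011962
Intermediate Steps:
1/((211 + 348) + 277) = 1/(559 + 277) = 1/836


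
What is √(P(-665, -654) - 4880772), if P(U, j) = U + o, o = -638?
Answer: 5*I*√195283 ≈ 2209.5*I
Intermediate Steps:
P(U, j) = -638 + U (P(U, j) = U - 638 = -638 + U)
√(P(-665, -654) - 4880772) = √((-638 - 665) - 4880772) = √(-1303 - 4880772) = √(-4882075) = 5*I*√195283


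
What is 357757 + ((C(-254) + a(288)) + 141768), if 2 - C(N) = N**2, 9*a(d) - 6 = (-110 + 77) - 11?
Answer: 3915061/9 ≈ 4.3501e+5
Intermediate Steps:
a(d) = -38/9 (a(d) = 2/3 + ((-110 + 77) - 11)/9 = 2/3 + (-33 - 11)/9 = 2/3 + (1/9)*(-44) = 2/3 - 44/9 = -38/9)
C(N) = 2 - N**2
357757 + ((C(-254) + a(288)) + 141768) = 357757 + (((2 - 1*(-254)**2) - 38/9) + 141768) = 357757 + (((2 - 1*64516) - 38/9) + 141768) = 357757 + (((2 - 64516) - 38/9) + 141768) = 357757 + ((-64514 - 38/9) + 141768) = 357757 + (-580664/9 + 141768) = 357757 + 695248/9 = 3915061/9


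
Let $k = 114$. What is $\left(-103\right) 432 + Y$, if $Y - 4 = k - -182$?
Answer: $-44196$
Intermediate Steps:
$Y = 300$ ($Y = 4 + \left(114 - -182\right) = 4 + \left(114 + 182\right) = 4 + 296 = 300$)
$\left(-103\right) 432 + Y = \left(-103\right) 432 + 300 = -44496 + 300 = -44196$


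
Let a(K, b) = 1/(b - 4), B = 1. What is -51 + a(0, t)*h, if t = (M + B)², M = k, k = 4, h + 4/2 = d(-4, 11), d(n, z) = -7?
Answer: -360/7 ≈ -51.429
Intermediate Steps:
h = -9 (h = -2 - 7 = -9)
M = 4
t = 25 (t = (4 + 1)² = 5² = 25)
a(K, b) = 1/(-4 + b)
-51 + a(0, t)*h = -51 - 9/(-4 + 25) = -51 - 9/21 = -51 + (1/21)*(-9) = -51 - 3/7 = -360/7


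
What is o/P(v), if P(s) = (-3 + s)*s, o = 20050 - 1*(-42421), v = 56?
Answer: 62471/2968 ≈ 21.048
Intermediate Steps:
o = 62471 (o = 20050 + 42421 = 62471)
P(s) = s*(-3 + s)
o/P(v) = 62471/((56*(-3 + 56))) = 62471/((56*53)) = 62471/2968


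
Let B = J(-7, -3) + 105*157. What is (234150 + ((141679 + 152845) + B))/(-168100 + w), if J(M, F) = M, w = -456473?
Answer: -545152/624573 ≈ -0.87284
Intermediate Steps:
B = 16478 (B = -7 + 105*157 = -7 + 16485 = 16478)
(234150 + ((141679 + 152845) + B))/(-168100 + w) = (234150 + ((141679 + 152845) + 16478))/(-168100 - 456473) = (234150 + (294524 + 16478))/(-624573) = (234150 + 311002)*(-1/624573) = 545152*(-1/624573) = -545152/624573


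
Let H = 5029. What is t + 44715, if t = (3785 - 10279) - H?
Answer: 33192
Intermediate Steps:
t = -11523 (t = (3785 - 10279) - 1*5029 = -6494 - 5029 = -11523)
t + 44715 = -11523 + 44715 = 33192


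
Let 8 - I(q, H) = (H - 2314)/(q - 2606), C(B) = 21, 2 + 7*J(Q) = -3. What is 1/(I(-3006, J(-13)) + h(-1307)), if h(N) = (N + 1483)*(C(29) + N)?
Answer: -39284/8891085355 ≈ -4.4184e-6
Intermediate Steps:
J(Q) = -5/7 (J(Q) = -2/7 + (1/7)*(-3) = -2/7 - 3/7 = -5/7)
I(q, H) = 8 - (-2314 + H)/(-2606 + q) (I(q, H) = 8 - (H - 2314)/(q - 2606) = 8 - (-2314 + H)/(-2606 + q))
h(N) = (21 + N)*(1483 + N) (h(N) = (N + 1483)*(21 + N) = (1483 + N)*(21 + N) = (21 + N)*(1483 + N))
1/(I(-3006, J(-13)) + h(-1307)) = 1/((-18534 - 1*(-5/7) + 8*(-3006))/(-2606 - 3006) + (31143 + (-1307)**2 + 1504*(-1307))) = 1/((-18534 + 5/7 - 24048)/(-5612) + (31143 + 1708249 - 1965728)) = 1/(-1/5612*(-298069/7) - 226336) = 1/(298069/39284 - 226336) = 1/(-8891085355/39284) = -39284/8891085355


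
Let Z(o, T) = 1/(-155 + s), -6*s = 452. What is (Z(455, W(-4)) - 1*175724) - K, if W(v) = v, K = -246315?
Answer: 48778378/691 ≈ 70591.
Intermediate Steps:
s = -226/3 (s = -⅙*452 = -226/3 ≈ -75.333)
Z(o, T) = -3/691 (Z(o, T) = 1/(-155 - 226/3) = 1/(-691/3) = -3/691)
(Z(455, W(-4)) - 1*175724) - K = (-3/691 - 1*175724) - 1*(-246315) = (-3/691 - 175724) + 246315 = -121425287/691 + 246315 = 48778378/691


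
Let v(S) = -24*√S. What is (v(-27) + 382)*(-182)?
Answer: -69524 + 13104*I*√3 ≈ -69524.0 + 22697.0*I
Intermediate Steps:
(v(-27) + 382)*(-182) = (-72*I*√3 + 382)*(-182) = (382 - 72*I*√3)*(-182) = -69524 + 13104*I*√3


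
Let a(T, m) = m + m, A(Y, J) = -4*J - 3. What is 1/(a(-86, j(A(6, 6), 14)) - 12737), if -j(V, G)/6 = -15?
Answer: -1/12557 ≈ -7.9637e-5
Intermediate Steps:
A(Y, J) = -3 - 4*J
j(V, G) = 90 (j(V, G) = -6*(-15) = 90)
a(T, m) = 2*m
1/(a(-86, j(A(6, 6), 14)) - 12737) = 1/(2*90 - 12737) = 1/(180 - 12737) = 1/(-12557) = -1/12557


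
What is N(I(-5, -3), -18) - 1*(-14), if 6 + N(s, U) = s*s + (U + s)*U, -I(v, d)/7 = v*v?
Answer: 34107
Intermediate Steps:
I(v, d) = -7*v² (I(v, d) = -7*v*v = -7*v²)
N(s, U) = -6 + s² + U*(U + s) (N(s, U) = -6 + (s*s + (U + s)*U) = -6 + (s² + U*(U + s)) = -6 + s² + U*(U + s))
N(I(-5, -3), -18) - 1*(-14) = (-6 + (-18)² + (-7*(-5)²)² - (-126)*(-5)²) - 1*(-14) = (-6 + 324 + (-7*25)² - (-126)*25) + 14 = (-6 + 324 + (-175)² - 18*(-175)) + 14 = (-6 + 324 + 30625 + 3150) + 14 = 34093 + 14 = 34107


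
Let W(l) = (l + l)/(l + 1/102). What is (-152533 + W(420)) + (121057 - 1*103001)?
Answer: -5761043477/42841 ≈ -1.3448e+5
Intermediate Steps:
W(l) = 2*l/(1/102 + l) (W(l) = (2*l)/(l + 1/102) = (2*l)/(1/102 + l) = 2*l/(1/102 + l))
(-152533 + W(420)) + (121057 - 1*103001) = (-152533 + 204*420/(1 + 102*420)) + (121057 - 1*103001) = (-152533 + 204*420/(1 + 42840)) + (121057 - 103001) = (-152533 + 204*420/42841) + 18056 = (-152533 + 204*420*(1/42841)) + 18056 = (-152533 + 85680/42841) + 18056 = -6534580573/42841 + 18056 = -5761043477/42841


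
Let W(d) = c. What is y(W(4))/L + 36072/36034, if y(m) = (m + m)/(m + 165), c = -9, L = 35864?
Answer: 16817866653/16800203888 ≈ 1.0011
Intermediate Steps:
W(d) = -9
y(m) = 2*m/(165 + m) (y(m) = (2*m)/(165 + m) = 2*m/(165 + m))
y(W(4))/L + 36072/36034 = (2*(-9)/(165 - 9))/35864 + 36072/36034 = (2*(-9)/156)*(1/35864) + 36072*(1/36034) = (2*(-9)*(1/156))*(1/35864) + 18036/18017 = -3/26*1/35864 + 18036/18017 = -3/932464 + 18036/18017 = 16817866653/16800203888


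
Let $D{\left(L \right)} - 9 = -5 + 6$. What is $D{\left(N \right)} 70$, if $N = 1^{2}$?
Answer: $700$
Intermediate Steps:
$N = 1$
$D{\left(L \right)} = 10$ ($D{\left(L \right)} = 9 + \left(-5 + 6\right) = 9 + 1 = 10$)
$D{\left(N \right)} 70 = 10 \cdot 70 = 700$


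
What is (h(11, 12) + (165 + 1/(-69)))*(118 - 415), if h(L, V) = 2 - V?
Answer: -1058706/23 ≈ -46031.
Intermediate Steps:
(h(11, 12) + (165 + 1/(-69)))*(118 - 415) = ((2 - 1*12) + (165 + 1/(-69)))*(118 - 415) = ((2 - 12) + (165 - 1/69))*(-297) = (-10 + 11384/69)*(-297) = (10694/69)*(-297) = -1058706/23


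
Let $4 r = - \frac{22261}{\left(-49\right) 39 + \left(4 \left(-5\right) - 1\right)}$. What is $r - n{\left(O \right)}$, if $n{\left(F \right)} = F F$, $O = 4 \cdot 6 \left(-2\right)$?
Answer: $- \frac{17783051}{7728} \approx -2301.1$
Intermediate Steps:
$r = \frac{22261}{7728}$ ($r = \frac{\left(-22261\right) \frac{1}{\left(-49\right) 39 + \left(4 \left(-5\right) - 1\right)}}{4} = \frac{\left(-22261\right) \frac{1}{-1911 - 21}}{4} = \frac{\left(-22261\right) \frac{1}{-1932}}{4} = \frac{\left(-22261\right) \left(- \frac{1}{1932}\right)}{4} = \frac{1}{4} \cdot \frac{22261}{1932} = \frac{22261}{7728} \approx 2.8806$)
$O = -48$ ($O = 24 \left(-2\right) = -48$)
$n{\left(F \right)} = F^{2}$
$r - n{\left(O \right)} = \frac{22261}{7728} - \left(-48\right)^{2} = \frac{22261}{7728} - 2304 = - \frac{17783051}{7728}$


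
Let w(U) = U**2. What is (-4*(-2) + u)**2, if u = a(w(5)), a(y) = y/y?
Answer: 81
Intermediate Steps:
a(y) = 1
u = 1
(-4*(-2) + u)**2 = (-4*(-2) + 1)**2 = (8 + 1)**2 = 9**2 = 81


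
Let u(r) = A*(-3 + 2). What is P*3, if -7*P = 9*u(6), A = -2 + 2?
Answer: 0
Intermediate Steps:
A = 0
u(r) = 0 (u(r) = 0*(-3 + 2) = 0*(-1) = 0)
P = 0 (P = -9*0/7 = -1/7*0 = 0)
P*3 = 0*3 = 0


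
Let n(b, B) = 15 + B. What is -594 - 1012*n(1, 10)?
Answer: -25894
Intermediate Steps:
-594 - 1012*n(1, 10) = -594 - 1012*(15 + 10) = -594 - 1012*25 = -594 - 25300 = -25894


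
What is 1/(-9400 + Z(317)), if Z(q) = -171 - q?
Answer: -1/9888 ≈ -0.00010113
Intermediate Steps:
1/(-9400 + Z(317)) = 1/(-9400 + (-171 - 1*317)) = 1/(-9400 + (-171 - 317)) = 1/(-9400 - 488) = 1/(-9888) = -1/9888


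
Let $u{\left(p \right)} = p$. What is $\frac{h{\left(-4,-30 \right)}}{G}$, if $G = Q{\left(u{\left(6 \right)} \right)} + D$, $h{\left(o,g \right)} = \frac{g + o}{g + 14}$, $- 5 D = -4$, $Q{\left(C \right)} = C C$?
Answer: $\frac{85}{1472} \approx 0.057745$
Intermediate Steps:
$Q{\left(C \right)} = C^{2}$
$D = \frac{4}{5}$ ($D = \left(- \frac{1}{5}\right) \left(-4\right) = \frac{4}{5} \approx 0.8$)
$h{\left(o,g \right)} = \frac{g + o}{14 + g}$
$G = \frac{184}{5}$ ($G = 6^{2} + \frac{4}{5} = 36 + \frac{4}{5} = \frac{184}{5} \approx 36.8$)
$\frac{h{\left(-4,-30 \right)}}{G} = \frac{\frac{1}{14 - 30} \left(-30 - 4\right)}{\frac{184}{5}} = \frac{5 \frac{1}{-16} \left(-34\right)}{184} = \frac{5 \left(\left(- \frac{1}{16}\right) \left(-34\right)\right)}{184} = \frac{5}{184} \cdot \frac{17}{8} = \frac{85}{1472}$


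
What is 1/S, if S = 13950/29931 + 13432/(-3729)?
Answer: -3382203/10606474 ≈ -0.31888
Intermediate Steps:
S = -10606474/3382203 (S = 13950*(1/29931) + 13432*(-1/3729) = 4650/9977 - 13432/3729 = -10606474/3382203 ≈ -3.1360)
1/S = 1/(-10606474/3382203) = -3382203/10606474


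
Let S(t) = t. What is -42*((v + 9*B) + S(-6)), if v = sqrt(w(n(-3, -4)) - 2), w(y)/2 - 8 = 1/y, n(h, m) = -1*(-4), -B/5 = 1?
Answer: 2142 - 21*sqrt(58) ≈ 1982.1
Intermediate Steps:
B = -5 (B = -5*1 = -5)
n(h, m) = 4
w(y) = 16 + 2/y
v = sqrt(58)/2 (v = sqrt((16 + 2/4) - 2) = sqrt((16 + 2*(1/4)) - 2) = sqrt((16 + 1/2) - 2) = sqrt(33/2 - 2) = sqrt(29/2) = sqrt(58)/2 ≈ 3.8079)
-42*((v + 9*B) + S(-6)) = -42*((sqrt(58)/2 + 9*(-5)) - 6) = -42*((sqrt(58)/2 - 45) - 6) = -42*((-45 + sqrt(58)/2) - 6) = -42*(-51 + sqrt(58)/2) = 2142 - 21*sqrt(58)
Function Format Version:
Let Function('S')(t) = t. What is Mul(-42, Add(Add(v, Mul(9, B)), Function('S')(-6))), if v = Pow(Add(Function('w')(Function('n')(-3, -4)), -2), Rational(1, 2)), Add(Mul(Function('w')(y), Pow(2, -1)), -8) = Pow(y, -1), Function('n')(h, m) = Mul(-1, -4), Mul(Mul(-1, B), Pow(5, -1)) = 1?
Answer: Add(2142, Mul(-21, Pow(58, Rational(1, 2)))) ≈ 1982.1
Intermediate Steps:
B = -5 (B = Mul(-5, 1) = -5)
Function('n')(h, m) = 4
Function('w')(y) = Add(16, Mul(2, Pow(y, -1)))
v = Mul(Rational(1, 2), Pow(58, Rational(1, 2))) (v = Pow(Add(Add(16, Mul(2, Pow(4, -1))), -2), Rational(1, 2)) = Pow(Add(Add(16, Mul(2, Rational(1, 4))), -2), Rational(1, 2)) = Pow(Add(Add(16, Rational(1, 2)), -2), Rational(1, 2)) = Pow(Add(Rational(33, 2), -2), Rational(1, 2)) = Pow(Rational(29, 2), Rational(1, 2)) = Mul(Rational(1, 2), Pow(58, Rational(1, 2))) ≈ 3.8079)
Mul(-42, Add(Add(v, Mul(9, B)), Function('S')(-6))) = Mul(-42, Add(Add(Mul(Rational(1, 2), Pow(58, Rational(1, 2))), Mul(9, -5)), -6)) = Mul(-42, Add(Add(Mul(Rational(1, 2), Pow(58, Rational(1, 2))), -45), -6)) = Mul(-42, Add(Add(-45, Mul(Rational(1, 2), Pow(58, Rational(1, 2)))), -6)) = Mul(-42, Add(-51, Mul(Rational(1, 2), Pow(58, Rational(1, 2))))) = Add(2142, Mul(-21, Pow(58, Rational(1, 2))))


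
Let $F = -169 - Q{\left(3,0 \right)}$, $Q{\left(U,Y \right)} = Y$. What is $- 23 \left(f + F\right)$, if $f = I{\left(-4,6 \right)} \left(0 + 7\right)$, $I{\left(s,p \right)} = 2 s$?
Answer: $5175$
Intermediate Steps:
$f = -56$ ($f = 2 \left(-4\right) \left(0 + 7\right) = \left(-8\right) 7 = -56$)
$F = -169$ ($F = -169 - 0 = -169 + 0 = -169$)
$- 23 \left(f + F\right) = - 23 \left(-56 - 169\right) = \left(-23\right) \left(-225\right) = 5175$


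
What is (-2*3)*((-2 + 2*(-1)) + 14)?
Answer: -60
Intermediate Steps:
(-2*3)*((-2 + 2*(-1)) + 14) = -6*((-2 - 2) + 14) = -6*(-4 + 14) = -6*10 = -60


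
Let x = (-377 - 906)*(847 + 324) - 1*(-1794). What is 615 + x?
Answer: -1499984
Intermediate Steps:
x = -1500599 (x = -1283*1171 + 1794 = -1502393 + 1794 = -1500599)
615 + x = 615 - 1500599 = -1499984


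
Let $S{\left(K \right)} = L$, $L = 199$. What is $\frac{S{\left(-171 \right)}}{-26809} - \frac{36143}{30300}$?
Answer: $- \frac{974987387}{812312700} \approx -1.2003$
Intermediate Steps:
$S{\left(K \right)} = 199$
$\frac{S{\left(-171 \right)}}{-26809} - \frac{36143}{30300} = \frac{199}{-26809} - \frac{36143}{30300} = 199 \left(- \frac{1}{26809}\right) - \frac{36143}{30300} = - \frac{199}{26809} - \frac{36143}{30300} = - \frac{974987387}{812312700}$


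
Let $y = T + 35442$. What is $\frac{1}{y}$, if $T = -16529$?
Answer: $\frac{1}{18913} \approx 5.2874 \cdot 10^{-5}$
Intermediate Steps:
$y = 18913$ ($y = -16529 + 35442 = 18913$)
$\frac{1}{y} = \frac{1}{18913}$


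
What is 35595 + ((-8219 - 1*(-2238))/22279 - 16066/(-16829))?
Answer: 13346007773310/374933291 ≈ 35596.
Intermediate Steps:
35595 + ((-8219 - 1*(-2238))/22279 - 16066/(-16829)) = 35595 + ((-8219 + 2238)*(1/22279) - 16066*(-1/16829)) = 35595 + (-5981*1/22279 + 16066/16829) = 35595 + (-5981/22279 + 16066/16829) = 35595 + 257280165/374933291 = 13346007773310/374933291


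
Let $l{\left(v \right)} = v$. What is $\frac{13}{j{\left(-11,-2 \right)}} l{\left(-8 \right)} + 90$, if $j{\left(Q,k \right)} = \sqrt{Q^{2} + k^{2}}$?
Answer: $90 - \frac{104 \sqrt{5}}{25} \approx 80.698$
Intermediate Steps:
$\frac{13}{j{\left(-11,-2 \right)}} l{\left(-8 \right)} + 90 = \frac{13}{\sqrt{\left(-11\right)^{2} + \left(-2\right)^{2}}} \left(-8\right) + 90 = \frac{13}{\sqrt{121 + 4}} \left(-8\right) + 90 = \frac{13}{\sqrt{125}} \left(-8\right) + 90 = \frac{13}{5 \sqrt{5}} \left(-8\right) + 90 = 13 \frac{\sqrt{5}}{25} \left(-8\right) + 90 = \frac{13 \sqrt{5}}{25} \left(-8\right) + 90 = - \frac{104 \sqrt{5}}{25} + 90 = 90 - \frac{104 \sqrt{5}}{25}$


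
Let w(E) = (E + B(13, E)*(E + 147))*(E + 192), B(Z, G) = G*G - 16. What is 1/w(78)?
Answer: 1/368652060 ≈ 2.7126e-9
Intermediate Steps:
B(Z, G) = -16 + G**2 (B(Z, G) = G**2 - 16 = -16 + G**2)
w(E) = (192 + E)*(E + (-16 + E**2)*(147 + E)) (w(E) = (E + (-16 + E**2)*(E + 147))*(E + 192) = (E + (-16 + E**2)*(147 + E))*(192 + E) = (192 + E)*(E + (-16 + E**2)*(147 + E)))
1/w(78) = 1/(-451584 + 78**4 - 5232*78 + 339*78**3 + 28209*78**2) = 1/(-451584 + 37015056 - 408096 + 339*474552 + 28209*6084) = 1/(-451584 + 37015056 - 408096 + 160873128 + 171623556) = 1/368652060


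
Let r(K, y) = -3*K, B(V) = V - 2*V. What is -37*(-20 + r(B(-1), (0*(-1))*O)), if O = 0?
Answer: 851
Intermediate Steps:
B(V) = -V
-37*(-20 + r(B(-1), (0*(-1))*O)) = -37*(-20 - (-3)*(-1)) = -37*(-20 - 3*1) = -37*(-20 - 3) = -37*(-23) = 851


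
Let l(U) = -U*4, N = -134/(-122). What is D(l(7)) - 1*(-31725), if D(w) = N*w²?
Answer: 1987753/61 ≈ 32586.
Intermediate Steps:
N = 67/61 (N = -134*(-1/122) = 67/61 ≈ 1.0984)
l(U) = -4*U
D(w) = 67*w²/61
D(l(7)) - 1*(-31725) = 67*(-4*7)²/61 - 1*(-31725) = (67/61)*(-28)² + 31725 = (67/61)*784 + 31725 = 52528/61 + 31725 = 1987753/61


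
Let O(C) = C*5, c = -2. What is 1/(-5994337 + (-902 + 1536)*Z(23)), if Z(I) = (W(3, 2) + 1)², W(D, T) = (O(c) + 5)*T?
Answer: -1/5942983 ≈ -1.6827e-7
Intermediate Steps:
O(C) = 5*C
W(D, T) = -5*T (W(D, T) = (5*(-2) + 5)*T = (-10 + 5)*T = -5*T)
Z(I) = 81 (Z(I) = (-5*2 + 1)² = (-10 + 1)² = (-9)² = 81)
1/(-5994337 + (-902 + 1536)*Z(23)) = 1/(-5994337 + (-902 + 1536)*81) = 1/(-5994337 + 634*81) = 1/(-5994337 + 51354) = 1/(-5942983) = -1/5942983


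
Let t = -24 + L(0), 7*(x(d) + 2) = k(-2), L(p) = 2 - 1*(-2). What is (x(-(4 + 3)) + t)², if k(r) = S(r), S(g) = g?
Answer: 24336/49 ≈ 496.65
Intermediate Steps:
k(r) = r
L(p) = 4 (L(p) = 2 + 2 = 4)
x(d) = -16/7 (x(d) = -2 + (⅐)*(-2) = -2 - 2/7 = -16/7)
t = -20 (t = -24 + 4 = -20)
(x(-(4 + 3)) + t)² = (-16/7 - 20)² = (-156/7)² = 24336/49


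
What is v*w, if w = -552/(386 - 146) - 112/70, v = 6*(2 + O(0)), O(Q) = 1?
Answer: -351/5 ≈ -70.200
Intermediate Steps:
v = 18 (v = 6*(2 + 1) = 6*3 = 18)
w = -39/10 (w = -552/240 - 112*1/70 = -552*1/240 - 8/5 = -23/10 - 8/5 = -39/10 ≈ -3.9000)
v*w = 18*(-39/10) = -351/5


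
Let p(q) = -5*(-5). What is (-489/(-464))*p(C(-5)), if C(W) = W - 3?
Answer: 12225/464 ≈ 26.347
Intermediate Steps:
C(W) = -3 + W
p(q) = 25
(-489/(-464))*p(C(-5)) = -489/(-464)*25 = -489*(-1/464)*25 = (489/464)*25 = 12225/464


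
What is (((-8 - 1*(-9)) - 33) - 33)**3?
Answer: -274625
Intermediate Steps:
(((-8 - 1*(-9)) - 33) - 33)**3 = (((-8 + 9) - 33) - 33)**3 = ((1 - 33) - 33)**3 = (-32 - 33)**3 = (-65)**3 = -274625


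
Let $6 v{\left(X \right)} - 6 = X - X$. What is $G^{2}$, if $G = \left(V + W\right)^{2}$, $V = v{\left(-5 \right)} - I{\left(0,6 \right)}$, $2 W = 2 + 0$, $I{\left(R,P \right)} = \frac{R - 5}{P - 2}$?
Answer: $\frac{28561}{256} \approx 111.57$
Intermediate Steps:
$v{\left(X \right)} = 1$ ($v{\left(X \right)} = 1 + \frac{X - X}{6} = 1 + \frac{1}{6} \cdot 0 = 1 + 0 = 1$)
$I{\left(R,P \right)} = \frac{-5 + R}{-2 + P}$
$W = 1$ ($W = \frac{2 + 0}{2} = \frac{1}{2} \cdot 2 = 1$)
$V = \frac{9}{4}$ ($V = 1 - \frac{-5 + 0}{-2 + 6} = 1 - \frac{1}{4} \left(-5\right) = 1 - - \frac{5}{4} = 1 + \frac{5}{4} = \frac{9}{4} \approx 2.25$)
$G = \frac{169}{16}$ ($G = \left(\frac{9}{4} + 1\right)^{2} = \left(\frac{13}{4}\right)^{2} = \frac{169}{16} \approx 10.563$)
$G^{2} = \left(\frac{169}{16}\right)^{2} = \frac{28561}{256}$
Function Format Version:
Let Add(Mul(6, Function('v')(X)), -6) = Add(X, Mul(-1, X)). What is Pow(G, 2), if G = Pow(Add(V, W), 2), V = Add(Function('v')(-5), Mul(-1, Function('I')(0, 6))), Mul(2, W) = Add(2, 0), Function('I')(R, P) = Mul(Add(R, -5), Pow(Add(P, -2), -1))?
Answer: Rational(28561, 256) ≈ 111.57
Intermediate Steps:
Function('v')(X) = 1 (Function('v')(X) = Add(1, Mul(Rational(1, 6), Add(X, Mul(-1, X)))) = Add(1, Mul(Rational(1, 6), 0)) = Add(1, 0) = 1)
Function('I')(R, P) = Mul(Pow(Add(-2, P), -1), Add(-5, R)) (Function('I')(R, P) = Mul(Add(-5, R), Pow(Add(-2, P), -1)) = Mul(Pow(Add(-2, P), -1), Add(-5, R)))
W = 1 (W = Mul(Rational(1, 2), Add(2, 0)) = Mul(Rational(1, 2), 2) = 1)
V = Rational(9, 4) (V = Add(1, Mul(-1, Mul(Pow(Add(-2, 6), -1), Add(-5, 0)))) = Add(1, Mul(-1, Mul(Pow(4, -1), -5))) = Add(1, Mul(-1, Mul(Rational(1, 4), -5))) = Add(1, Mul(-1, Rational(-5, 4))) = Add(1, Rational(5, 4)) = Rational(9, 4) ≈ 2.2500)
G = Rational(169, 16) (G = Pow(Add(Rational(9, 4), 1), 2) = Pow(Rational(13, 4), 2) = Rational(169, 16) ≈ 10.563)
Pow(G, 2) = Pow(Rational(169, 16), 2) = Rational(28561, 256)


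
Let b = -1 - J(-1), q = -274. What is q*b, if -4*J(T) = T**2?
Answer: 411/2 ≈ 205.50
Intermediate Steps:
J(T) = -T**2/4
b = -3/4 (b = -1 - (-1)*(-1)**2/4 = -1 - (-1)/4 = -1 - 1*(-1/4) = -1 + 1/4 = -3/4 ≈ -0.75000)
q*b = -274*(-3/4) = 411/2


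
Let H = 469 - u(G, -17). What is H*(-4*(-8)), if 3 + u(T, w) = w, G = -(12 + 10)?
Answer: 15648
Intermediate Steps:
G = -22 (G = -1*22 = -22)
u(T, w) = -3 + w
H = 489 (H = 469 - (-3 - 17) = 469 - 1*(-20) = 469 + 20 = 489)
H*(-4*(-8)) = 489*(-4*(-8)) = 489*32 = 15648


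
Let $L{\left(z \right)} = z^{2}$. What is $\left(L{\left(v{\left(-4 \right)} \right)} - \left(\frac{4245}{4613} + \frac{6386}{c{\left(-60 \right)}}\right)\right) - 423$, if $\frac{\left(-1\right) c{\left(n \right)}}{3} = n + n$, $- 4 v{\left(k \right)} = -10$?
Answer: $- \frac{90384401}{207585} \approx -435.41$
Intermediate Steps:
$v{\left(k \right)} = \frac{5}{2}$ ($v{\left(k \right)} = \left(- \frac{1}{4}\right) \left(-10\right) = \frac{5}{2}$)
$c{\left(n \right)} = - 6 n$ ($c{\left(n \right)} = - 3 \left(n + n\right) = - 3 \cdot 2 n = - 6 n$)
$\left(L{\left(v{\left(-4 \right)} \right)} - \left(\frac{4245}{4613} + \frac{6386}{c{\left(-60 \right)}}\right)\right) - 423 = \left(\left(\frac{5}{2}\right)^{2} - \left(\frac{3193}{180} + \frac{4245}{4613}\right)\right) - 423 = \left(\frac{25}{4} - \left(\frac{4245}{4613} + \frac{6386}{360}\right)\right) - 423 = \left(\frac{25}{4} - \frac{15493409}{830340}\right) - 423 = - \frac{2575946}{207585} - 423 = - \frac{90384401}{207585}$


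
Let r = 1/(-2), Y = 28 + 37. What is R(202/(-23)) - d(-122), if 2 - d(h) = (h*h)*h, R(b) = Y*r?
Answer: -3631765/2 ≈ -1.8159e+6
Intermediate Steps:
Y = 65
r = -½ ≈ -0.50000
R(b) = -65/2 (R(b) = 65*(-½) = -65/2)
d(h) = 2 - h³ (d(h) = 2 - h*h*h = 2 - h²*h = 2 - h³)
R(202/(-23)) - d(-122) = -65/2 - (2 - 1*(-122)³) = -65/2 - (2 - 1*(-1815848)) = -65/2 - (2 + 1815848) = -65/2 - 1*1815850 = -65/2 - 1815850 = -3631765/2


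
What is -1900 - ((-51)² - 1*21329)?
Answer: 16828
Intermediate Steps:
-1900 - ((-51)² - 1*21329) = -1900 - (2601 - 21329) = -1900 - 1*(-18728) = -1900 + 18728 = 16828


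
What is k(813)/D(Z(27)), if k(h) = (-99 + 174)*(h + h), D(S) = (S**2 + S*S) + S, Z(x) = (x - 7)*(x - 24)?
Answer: 4065/242 ≈ 16.798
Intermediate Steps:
Z(x) = (-24 + x)*(-7 + x) (Z(x) = (-7 + x)*(-24 + x) = (-24 + x)*(-7 + x))
D(S) = S + 2*S**2 (D(S) = (S**2 + S**2) + S = 2*S**2 + S = S + 2*S**2)
k(h) = 150*h (k(h) = 75*(2*h) = 150*h)
k(813)/D(Z(27)) = (150*813)/(((168 + 27**2 - 31*27)*(1 + 2*(168 + 27**2 - 31*27)))) = 121950/(((168 + 729 - 837)*(1 + 2*(168 + 729 - 837)))) = 121950/((60*(1 + 2*60))) = 121950/((60*(1 + 120))) = 121950/((60*121)) = 121950/7260 = 121950*(1/7260) = 4065/242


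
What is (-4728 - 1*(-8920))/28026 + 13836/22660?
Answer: 60344807/79383645 ≈ 0.76017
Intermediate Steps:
(-4728 - 1*(-8920))/28026 + 13836/22660 = (-4728 + 8920)*(1/28026) + 13836*(1/22660) = 4192*(1/28026) + 3459/5665 = 2096/14013 + 3459/5665 = 60344807/79383645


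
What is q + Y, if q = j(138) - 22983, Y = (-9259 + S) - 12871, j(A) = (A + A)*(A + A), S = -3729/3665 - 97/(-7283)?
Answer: 829112850483/26692195 ≈ 31062.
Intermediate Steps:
S = -26802802/26692195 (S = -3729*1/3665 - 97*(-1/7283) = -3729/3665 + 97/7283 = -26802802/26692195 ≈ -1.0041)
j(A) = 4*A² (j(A) = (2*A)*(2*A) = 4*A²)
Y = -590725078152/26692195 (Y = (-9259 - 26802802/26692195) - 12871 = -247169836307/26692195 - 12871 = -590725078152/26692195 ≈ -22131.)
q = 53193 (q = 4*138² - 22983 = 4*19044 - 22983 = 76176 - 22983 = 53193)
q + Y = 53193 - 590725078152/26692195 = 829112850483/26692195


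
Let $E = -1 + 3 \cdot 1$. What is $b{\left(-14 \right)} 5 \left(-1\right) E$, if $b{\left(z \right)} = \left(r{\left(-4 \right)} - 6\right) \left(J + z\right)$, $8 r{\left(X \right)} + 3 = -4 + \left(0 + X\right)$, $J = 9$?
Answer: $- \frac{1475}{4} \approx -368.75$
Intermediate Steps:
$E = 2$ ($E = -1 + 3 = 2$)
$r{\left(X \right)} = - \frac{7}{8} + \frac{X}{8}$ ($r{\left(X \right)} = - \frac{3}{8} + \frac{-4 + \left(0 + X\right)}{8} = - \frac{3}{8} + \frac{-4 + X}{8} = - \frac{3}{8} + \left(- \frac{1}{2} + \frac{X}{8}\right) = - \frac{7}{8} + \frac{X}{8}$)
$b{\left(z \right)} = - \frac{531}{8} - \frac{59 z}{8}$ ($b{\left(z \right)} = \left(\left(- \frac{7}{8} + \frac{1}{8} \left(-4\right)\right) - 6\right) \left(9 + z\right) = \left(\left(- \frac{7}{8} - \frac{1}{2}\right) - 6\right) \left(9 + z\right) = \left(- \frac{11}{8} - 6\right) \left(9 + z\right) = - \frac{59 \left(9 + z\right)}{8} = - \frac{531}{8} - \frac{59 z}{8}$)
$b{\left(-14 \right)} 5 \left(-1\right) E = \left(- \frac{531}{8} - - \frac{413}{4}\right) 5 \left(-1\right) 2 = \left(- \frac{531}{8} + \frac{413}{4}\right) \left(\left(-5\right) 2\right) = \frac{295}{8} \left(-10\right) = - \frac{1475}{4}$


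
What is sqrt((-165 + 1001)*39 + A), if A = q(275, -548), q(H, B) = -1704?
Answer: 10*sqrt(309) ≈ 175.78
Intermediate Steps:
A = -1704
sqrt((-165 + 1001)*39 + A) = sqrt((-165 + 1001)*39 - 1704) = sqrt(836*39 - 1704) = sqrt(32604 - 1704) = sqrt(30900) = 10*sqrt(309)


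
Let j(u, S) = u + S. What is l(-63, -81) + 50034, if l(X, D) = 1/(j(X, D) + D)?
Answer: 11257649/225 ≈ 50034.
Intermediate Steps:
j(u, S) = S + u
l(X, D) = 1/(X + 2*D) (l(X, D) = 1/((D + X) + D) = 1/(X + 2*D))
l(-63, -81) + 50034 = 1/(-63 + 2*(-81)) + 50034 = 1/(-63 - 162) + 50034 = 1/(-225) + 50034 = -1/225 + 50034 = 11257649/225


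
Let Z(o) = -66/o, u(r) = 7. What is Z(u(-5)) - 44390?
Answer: -310796/7 ≈ -44399.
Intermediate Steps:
Z(u(-5)) - 44390 = -66/7 - 44390 = -310796/7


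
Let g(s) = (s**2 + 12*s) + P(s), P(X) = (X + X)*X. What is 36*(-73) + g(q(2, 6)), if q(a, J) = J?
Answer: -2448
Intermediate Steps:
P(X) = 2*X**2 (P(X) = (2*X)*X = 2*X**2)
g(s) = 3*s**2 + 12*s (g(s) = (s**2 + 12*s) + 2*s**2 = 3*s**2 + 12*s)
36*(-73) + g(q(2, 6)) = 36*(-73) + 3*6*(4 + 6) = -2628 + 3*6*10 = -2628 + 180 = -2448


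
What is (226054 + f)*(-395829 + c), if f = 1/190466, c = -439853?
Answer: -17990395446384765/95233 ≈ -1.8891e+11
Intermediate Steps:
f = 1/190466 ≈ 5.2503e-6
(226054 + f)*(-395829 + c) = (226054 + 1/190466)*(-395829 - 439853) = (43055601165/190466)*(-835682) = -17990395446384765/95233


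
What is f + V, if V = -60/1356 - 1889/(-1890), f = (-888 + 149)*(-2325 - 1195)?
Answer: 555555573607/213570 ≈ 2.6013e+6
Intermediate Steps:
f = 2601280 (f = -739*(-3520) = 2601280)
V = 204007/213570 (V = -60*1/1356 - 1889*(-1/1890) = -5/113 + 1889/1890 = 204007/213570 ≈ 0.95522)
f + V = 2601280 + 204007/213570 = 555555573607/213570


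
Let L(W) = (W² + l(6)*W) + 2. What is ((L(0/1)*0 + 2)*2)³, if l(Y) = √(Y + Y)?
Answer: 64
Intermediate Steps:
l(Y) = √2*√Y (l(Y) = √(2*Y) = √2*√Y)
L(W) = 2 + W² + 2*W*√3 (L(W) = (W² + (√2*√6)*W) + 2 = (W² + (2*√3)*W) + 2 = (W² + 2*W*√3) + 2 = 2 + W² + 2*W*√3)
((L(0/1)*0 + 2)*2)³ = (((2 + (0/1)² + 2*(0/1)*√3)*0 + 2)*2)³ = (((2 + (0*1)² + 2*(0*1)*√3)*0 + 2)*2)³ = (((2 + 0² + 2*0*√3)*0 + 2)*2)³ = (((2 + 0 + 0)*0 + 2)*2)³ = ((2*0 + 2)*2)³ = ((0 + 2)*2)³ = (2*2)³ = 4³ = 64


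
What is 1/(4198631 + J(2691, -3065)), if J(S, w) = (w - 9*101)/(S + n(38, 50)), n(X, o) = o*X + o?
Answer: 4641/19485842497 ≈ 2.3817e-7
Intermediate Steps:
n(X, o) = o + X*o (n(X, o) = X*o + o = o + X*o)
J(S, w) = (-909 + w)/(1950 + S) (J(S, w) = (w - 9*101)/(S + 50*(1 + 38)) = (w - 909)/(S + 50*39) = (-909 + w)/(S + 1950) = (-909 + w)/(1950 + S))
1/(4198631 + J(2691, -3065)) = 1/(4198631 + (-909 - 3065)/(1950 + 2691)) = 1/(4198631 - 3974/4641) = 1/(19485842497/4641) = 4641/19485842497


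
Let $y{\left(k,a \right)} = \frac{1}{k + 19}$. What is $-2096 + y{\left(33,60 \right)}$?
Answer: $- \frac{108991}{52} \approx -2096.0$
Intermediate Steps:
$y{\left(k,a \right)} = \frac{1}{19 + k}$
$-2096 + y{\left(33,60 \right)} = -2096 + \frac{1}{19 + 33} = -2096 + \frac{1}{52} = - \frac{108991}{52}$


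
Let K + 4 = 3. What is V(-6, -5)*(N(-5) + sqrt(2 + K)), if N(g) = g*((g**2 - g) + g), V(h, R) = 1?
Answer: -124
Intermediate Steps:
K = -1 (K = -4 + 3 = -1)
N(g) = g**3 (N(g) = g*g**2 = g**3)
V(-6, -5)*(N(-5) + sqrt(2 + K)) = 1*((-5)**3 + sqrt(2 - 1)) = 1*(-125 + sqrt(1)) = 1*(-125 + 1) = 1*(-124) = -124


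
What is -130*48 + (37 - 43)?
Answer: -6246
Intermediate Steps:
-130*48 + (37 - 43) = -6240 - 6 = -6246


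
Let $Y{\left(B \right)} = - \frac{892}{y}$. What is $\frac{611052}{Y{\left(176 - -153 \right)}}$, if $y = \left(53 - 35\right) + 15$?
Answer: $- \frac{5041179}{223} \approx -22606.0$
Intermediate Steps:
$y = 33$ ($y = 18 + 15 = 33$)
$Y{\left(B \right)} = - \frac{892}{33}$
$\frac{611052}{Y{\left(176 - -153 \right)}} = \frac{611052}{- \frac{892}{33}} = 611052 \left(- \frac{33}{892}\right) = - \frac{5041179}{223}$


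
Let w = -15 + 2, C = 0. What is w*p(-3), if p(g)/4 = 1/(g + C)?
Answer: 52/3 ≈ 17.333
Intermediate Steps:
w = -13
p(g) = 4/g (p(g) = 4/(g + 0) = 4/g)
w*p(-3) = -52/(-3) = -52*(-1)/3 = -13*(-4/3) = 52/3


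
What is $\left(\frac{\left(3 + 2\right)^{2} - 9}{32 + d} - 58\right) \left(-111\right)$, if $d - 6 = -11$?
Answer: $\frac{57350}{9} \approx 6372.2$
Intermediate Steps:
$d = -5$ ($d = 6 - 11 = -5$)
$\left(\frac{\left(3 + 2\right)^{2} - 9}{32 + d} - 58\right) \left(-111\right) = \left(\frac{\left(3 + 2\right)^{2} - 9}{32 - 5} - 58\right) \left(-111\right) = \left(\frac{5^{2} - 9}{27} - 58\right) \left(-111\right) = \left(\left(25 - 9\right) \frac{1}{27} - 58\right) \left(-111\right) = \left(16 \cdot \frac{1}{27} - 58\right) \left(-111\right) = \left(\frac{16}{27} - 58\right) \left(-111\right) = \left(- \frac{1550}{27}\right) \left(-111\right) = \frac{57350}{9}$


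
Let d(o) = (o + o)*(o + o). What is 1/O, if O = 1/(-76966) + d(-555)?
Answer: 76966/94829808599 ≈ 8.1162e-7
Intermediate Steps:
d(o) = 4*o**2 (d(o) = (2*o)*(2*o) = 4*o**2)
O = 94829808599/76966 (O = 1/(-76966) + 4*(-555)**2 = -1/76966 + 4*308025 = -1/76966 + 1232100 = 94829808599/76966 ≈ 1.2321e+6)
1/O = 1/(94829808599/76966) = 76966/94829808599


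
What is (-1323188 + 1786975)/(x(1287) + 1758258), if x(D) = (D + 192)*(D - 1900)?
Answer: 463787/851631 ≈ 0.54459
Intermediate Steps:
x(D) = (-1900 + D)*(192 + D) (x(D) = (192 + D)*(-1900 + D) = (-1900 + D)*(192 + D))
(-1323188 + 1786975)/(x(1287) + 1758258) = (-1323188 + 1786975)/((-364800 + 1287**2 - 1708*1287) + 1758258) = 463787/((-364800 + 1656369 - 2198196) + 1758258) = 463787/(-906627 + 1758258) = 463787/851631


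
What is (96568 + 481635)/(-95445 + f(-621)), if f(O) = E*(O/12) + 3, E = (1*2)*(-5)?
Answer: -1156406/189849 ≈ -6.0912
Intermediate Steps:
E = -10 (E = 2*(-5) = -10)
f(O) = 3 - 5*O/6 (f(O) = -10*O/12 + 3 = -5*O/6 + 3 = 3 - 5*O/6)
(96568 + 481635)/(-95445 + f(-621)) = (96568 + 481635)/(-95445 + (3 - ⅚*(-621))) = 578203/(-95445 + (3 + 1035/2)) = 578203/(-95445 + 1041/2) = 578203/(-189849/2) = 578203*(-2/189849) = -1156406/189849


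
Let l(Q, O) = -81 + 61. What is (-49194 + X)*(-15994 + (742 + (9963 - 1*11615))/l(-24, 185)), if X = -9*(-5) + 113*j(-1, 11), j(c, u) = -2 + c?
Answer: 789259368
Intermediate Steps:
l(Q, O) = -20
X = -294 (X = -9*(-5) + 113*(-2 - 1) = 45 + 113*(-3) = 45 - 339 = -294)
(-49194 + X)*(-15994 + (742 + (9963 - 1*11615))/l(-24, 185)) = (-49194 - 294)*(-15994 + (742 + (9963 - 1*11615))/(-20)) = -49488*(-15994 + (742 + (9963 - 11615))*(-1/20)) = -49488*(-15994 + (742 - 1652)*(-1/20)) = -49488*(-15994 - 910*(-1/20)) = -49488*(-15994 + 91/2) = -49488*(-31897/2) = 789259368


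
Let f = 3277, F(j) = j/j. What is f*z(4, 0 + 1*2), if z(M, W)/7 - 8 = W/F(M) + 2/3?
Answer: 734048/3 ≈ 2.4468e+5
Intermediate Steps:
F(j) = 1
z(M, W) = 182/3 + 7*W (z(M, W) = 56 + 7*(W/1 + 2/3) = 56 + 7*(W*1 + 2*(1/3)) = 56 + 7*(W + 2/3) = 56 + 7*(2/3 + W) = 56 + (14/3 + 7*W) = 182/3 + 7*W)
f*z(4, 0 + 1*2) = 3277*(182/3 + 7*(0 + 1*2)) = 3277*(182/3 + 7*(0 + 2)) = 3277*(182/3 + 7*2) = 3277*(182/3 + 14) = 3277*(224/3) = 734048/3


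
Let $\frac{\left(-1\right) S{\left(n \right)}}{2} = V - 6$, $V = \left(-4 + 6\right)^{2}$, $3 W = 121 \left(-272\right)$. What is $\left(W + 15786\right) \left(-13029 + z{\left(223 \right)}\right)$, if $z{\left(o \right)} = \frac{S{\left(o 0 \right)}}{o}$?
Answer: $- \frac{41972318498}{669} \approx -6.2739 \cdot 10^{7}$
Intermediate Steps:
$W = - \frac{32912}{3}$ ($W = \frac{121 \left(-272\right)}{3} = \frac{1}{3} \left(-32912\right) = - \frac{32912}{3} \approx -10971.0$)
$V = 4$ ($V = 2^{2} = 4$)
$S{\left(n \right)} = 4$ ($S{\left(n \right)} = - 2 \left(4 - 6\right) = \left(-2\right) \left(-2\right) = 4$)
$z{\left(o \right)} = \frac{4}{o}$
$\left(W + 15786\right) \left(-13029 + z{\left(223 \right)}\right) = \left(- \frac{32912}{3} + 15786\right) \left(-13029 + \frac{4}{223}\right) = \frac{14446 \left(-13029 + 4 \cdot \frac{1}{223}\right)}{3} = \frac{14446 \left(-13029 + \frac{4}{223}\right)}{3} = \frac{14446}{3} \left(- \frac{2905463}{223}\right) = - \frac{41972318498}{669}$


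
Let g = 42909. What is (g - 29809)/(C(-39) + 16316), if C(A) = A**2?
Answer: 13100/17837 ≈ 0.73443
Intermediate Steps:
(g - 29809)/(C(-39) + 16316) = (42909 - 29809)/((-39)**2 + 16316) = 13100/(1521 + 16316) = 13100/17837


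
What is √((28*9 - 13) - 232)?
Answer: √7 ≈ 2.6458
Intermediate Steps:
√((28*9 - 13) - 232) = √((252 - 13) - 232) = √(239 - 232) = √7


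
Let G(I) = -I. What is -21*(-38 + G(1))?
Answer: 819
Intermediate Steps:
-21*(-38 + G(1)) = -21*(-38 - 1*1) = -21*(-38 - 1) = -21*(-39) = 819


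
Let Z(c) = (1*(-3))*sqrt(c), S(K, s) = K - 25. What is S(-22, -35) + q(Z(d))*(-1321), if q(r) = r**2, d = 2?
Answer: -23825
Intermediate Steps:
S(K, s) = -25 + K
Z(c) = -3*sqrt(c)
S(-22, -35) + q(Z(d))*(-1321) = (-25 - 22) + (-3*sqrt(2))**2*(-1321) = -47 + 18*(-1321) = -47 - 23778 = -23825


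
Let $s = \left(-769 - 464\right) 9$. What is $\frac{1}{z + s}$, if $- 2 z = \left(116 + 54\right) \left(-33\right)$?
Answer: $- \frac{1}{8292} \approx -0.0001206$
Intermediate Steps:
$s = -11097$ ($s = \left(-769 - 464\right) 9 = \left(-1233\right) 9 = -11097$)
$z = 2805$ ($z = - \frac{\left(116 + 54\right) \left(-33\right)}{2} = - \frac{170 \left(-33\right)}{2} = \left(- \frac{1}{2}\right) \left(-5610\right) = 2805$)
$\frac{1}{z + s} = \frac{1}{2805 - 11097} = \frac{1}{-8292} = - \frac{1}{8292}$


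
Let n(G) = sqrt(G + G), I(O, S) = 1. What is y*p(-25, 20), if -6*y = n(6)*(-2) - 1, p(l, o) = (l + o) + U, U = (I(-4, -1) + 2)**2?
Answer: 2/3 + 8*sqrt(3)/3 ≈ 5.2855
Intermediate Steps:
U = 9 (U = (1 + 2)**2 = 3**2 = 9)
n(G) = sqrt(2)*sqrt(G) (n(G) = sqrt(2*G) = sqrt(2)*sqrt(G))
p(l, o) = 9 + l + o (p(l, o) = (l + o) + 9 = 9 + l + o)
y = 1/6 + 2*sqrt(3)/3 (y = -((sqrt(2)*sqrt(6))*(-2) - 1)/6 = -((2*sqrt(3))*(-2) - 1)/6 = -(-4*sqrt(3) - 1)/6 = -(-1 - 4*sqrt(3))/6 = 1/6 + 2*sqrt(3)/3 ≈ 1.3214)
y*p(-25, 20) = (1/6 + 2*sqrt(3)/3)*(9 - 25 + 20) = (1/6 + 2*sqrt(3)/3)*4 = 2/3 + 8*sqrt(3)/3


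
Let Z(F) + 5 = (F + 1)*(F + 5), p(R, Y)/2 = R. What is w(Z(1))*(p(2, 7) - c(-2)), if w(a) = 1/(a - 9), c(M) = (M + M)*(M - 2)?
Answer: 6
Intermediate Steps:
p(R, Y) = 2*R
Z(F) = -5 + (1 + F)*(5 + F) (Z(F) = -5 + (F + 1)*(F + 5) = -5 + (1 + F)*(5 + F))
c(M) = 2*M*(-2 + M) (c(M) = (2*M)*(-2 + M) = 2*M*(-2 + M))
w(a) = 1/(-9 + a)
w(Z(1))*(p(2, 7) - c(-2)) = (2*2 - 2*(-2)*(-2 - 2))/(-9 + 1*(6 + 1)) = (4 - 2*(-2)*(-4))/(-9 + 1*7) = (4 - 1*16)/(-9 + 7) = (4 - 16)/(-2) = -1/2*(-12) = 6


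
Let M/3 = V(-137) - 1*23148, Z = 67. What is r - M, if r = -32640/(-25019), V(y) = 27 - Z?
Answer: 1740454356/25019 ≈ 69565.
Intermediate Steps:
V(y) = -40 (V(y) = 27 - 1*67 = 27 - 67 = -40)
r = 32640/25019 (r = -32640*(-1/25019) = 32640/25019 ≈ 1.3046)
M = -69564 (M = 3*(-40 - 1*23148) = 3*(-40 - 23148) = 3*(-23188) = -69564)
r - M = 32640/25019 - 1*(-69564) = 32640/25019 + 69564 = 1740454356/25019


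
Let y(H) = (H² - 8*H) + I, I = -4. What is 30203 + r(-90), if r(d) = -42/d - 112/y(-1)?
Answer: 452716/15 ≈ 30181.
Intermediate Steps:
y(H) = -4 + H² - 8*H (y(H) = (H² - 8*H) - 4 = -4 + H² - 8*H)
r(d) = -112/5 - 42/d (r(d) = -42/d - 112/(-4 + (-1)² - 8*(-1)) = -42/d - 112/(-4 + 1 + 8) = -42/d - 112/5 = -112/5 - 42/d)
30203 + r(-90) = 30203 + (-112/5 - 42/(-90)) = 30203 + (-112/5 - 42*(-1/90)) = 30203 + (-112/5 + 7/15) = 30203 - 329/15 = 452716/15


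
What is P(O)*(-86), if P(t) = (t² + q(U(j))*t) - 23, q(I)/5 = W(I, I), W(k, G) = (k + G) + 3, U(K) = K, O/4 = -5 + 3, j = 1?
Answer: 13674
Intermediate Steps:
O = -8 (O = 4*(-5 + 3) = 4*(-2) = -8)
W(k, G) = 3 + G + k (W(k, G) = (G + k) + 3 = 3 + G + k)
q(I) = 15 + 10*I (q(I) = 5*(3 + I + I) = 5*(3 + 2*I) = 15 + 10*I)
P(t) = -23 + t² + 25*t (P(t) = (t² + (15 + 10*1)*t) - 23 = (t² + (15 + 10)*t) - 23 = (t² + 25*t) - 23 = -23 + t² + 25*t)
P(O)*(-86) = (-23 + (-8)² + 25*(-8))*(-86) = (-23 + 64 - 200)*(-86) = -159*(-86) = 13674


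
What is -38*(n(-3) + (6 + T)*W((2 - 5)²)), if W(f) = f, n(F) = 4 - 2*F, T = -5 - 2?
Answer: -38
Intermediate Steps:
T = -7
-38*(n(-3) + (6 + T)*W((2 - 5)²)) = -38*((4 - 2*(-3)) + (6 - 7)*(2 - 5)²) = -38*((4 + 6) - 1*(-3)²) = -38*(10 - 1*9) = -38*(10 - 9) = -38*1 = -38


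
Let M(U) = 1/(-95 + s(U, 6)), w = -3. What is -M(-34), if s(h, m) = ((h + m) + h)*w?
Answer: -1/91 ≈ -0.010989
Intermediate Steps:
s(h, m) = -6*h - 3*m (s(h, m) = ((h + m) + h)*(-3) = (m + 2*h)*(-3) = -6*h - 3*m)
M(U) = 1/(-113 - 6*U) (M(U) = 1/(-95 + (-6*U - 3*6)) = 1/(-95 + (-6*U - 18)) = 1/(-95 + (-18 - 6*U)) = 1/(-113 - 6*U))
-M(-34) = -(-1)/(113 + 6*(-34)) = -(-1)/(113 - 204) = -(-1)/(-91) = -(-1)*(-1)/91 = -1*1/91 = -1/91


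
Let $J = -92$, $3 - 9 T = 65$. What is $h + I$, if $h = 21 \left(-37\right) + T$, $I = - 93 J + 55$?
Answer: $\frac{70444}{9} \approx 7827.1$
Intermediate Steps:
$T = - \frac{62}{9}$ ($T = \frac{1}{3} - \frac{65}{9} = - \frac{62}{9} \approx -6.8889$)
$I = 8611$ ($I = \left(-93\right) \left(-92\right) + 55 = 8556 + 55 = 8611$)
$h = - \frac{7055}{9}$ ($h = 21 \left(-37\right) - \frac{62}{9} = -777 - \frac{62}{9} = - \frac{7055}{9} \approx -783.89$)
$h + I = - \frac{7055}{9} + 8611 = \frac{70444}{9}$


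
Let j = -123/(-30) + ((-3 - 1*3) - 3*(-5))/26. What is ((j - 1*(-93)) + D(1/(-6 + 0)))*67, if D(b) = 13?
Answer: 480993/65 ≈ 7399.9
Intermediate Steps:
j = 289/65 (j = -123*(-1/30) + ((-3 - 3) + 15)*(1/26) = 41/10 + (-6 + 15)*(1/26) = 41/10 + 9*(1/26) = 41/10 + 9/26 = 289/65 ≈ 4.4462)
((j - 1*(-93)) + D(1/(-6 + 0)))*67 = ((289/65 - 1*(-93)) + 13)*67 = ((289/65 + 93) + 13)*67 = (6334/65 + 13)*67 = (7179/65)*67 = 480993/65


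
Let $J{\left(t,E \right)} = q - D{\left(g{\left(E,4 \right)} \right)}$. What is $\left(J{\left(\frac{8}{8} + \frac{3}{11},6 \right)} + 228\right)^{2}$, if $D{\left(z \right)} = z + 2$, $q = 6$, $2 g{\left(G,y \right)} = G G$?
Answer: $45796$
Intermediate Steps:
$g{\left(G,y \right)} = \frac{G^{2}}{2}$ ($g{\left(G,y \right)} = \frac{G G}{2} = \frac{G^{2}}{2}$)
$D{\left(z \right)} = 2 + z$
$J{\left(t,E \right)} = 4 - \frac{E^{2}}{2}$ ($J{\left(t,E \right)} = 6 - \left(2 + \frac{E^{2}}{2}\right) = 4 - \frac{E^{2}}{2}$)
$\left(J{\left(\frac{8}{8} + \frac{3}{11},6 \right)} + 228\right)^{2} = \left(\left(4 - \frac{6^{2}}{2}\right) + 228\right)^{2} = \left(\left(4 - 18\right) + 228\right)^{2} = \left(-14 + 228\right)^{2} = 214^{2} = 45796$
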